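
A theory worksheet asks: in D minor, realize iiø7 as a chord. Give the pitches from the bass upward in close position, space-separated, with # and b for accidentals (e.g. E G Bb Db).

The numeral's case and figure indicate a half-diminished seventh chord. In D minor its root, the second degree, is E.
That chord is spelled E-G-Bb-D.

E G Bb D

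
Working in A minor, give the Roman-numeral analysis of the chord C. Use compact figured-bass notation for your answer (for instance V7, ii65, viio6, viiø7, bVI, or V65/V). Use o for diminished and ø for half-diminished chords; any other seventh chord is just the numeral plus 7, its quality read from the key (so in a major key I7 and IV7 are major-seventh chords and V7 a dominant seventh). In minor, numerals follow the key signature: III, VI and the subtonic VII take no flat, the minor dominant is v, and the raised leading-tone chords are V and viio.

III

The pitches C-E-G form a major triad rooted on C.
C is scale degree 3 in A minor, and a major triad on that degree is written III.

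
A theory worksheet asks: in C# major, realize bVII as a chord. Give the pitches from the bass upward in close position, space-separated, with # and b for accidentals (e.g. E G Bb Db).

B D# F#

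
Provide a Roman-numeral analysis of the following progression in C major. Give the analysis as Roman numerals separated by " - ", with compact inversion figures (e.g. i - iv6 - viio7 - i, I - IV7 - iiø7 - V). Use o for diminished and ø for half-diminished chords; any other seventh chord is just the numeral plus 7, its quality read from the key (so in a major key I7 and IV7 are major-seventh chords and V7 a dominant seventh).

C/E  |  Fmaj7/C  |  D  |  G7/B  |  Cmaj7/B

I6 - IV43 - V/V - V65 - I42

C/E: major triad on C = scale degree 1 → I6.
Fmaj7/C: root F is the subdominant; major seventh chord there is IV43.
D: a major triad on D, the applied dominant of V → V/V.
G7/B has root G, degree 5 in C major, so V65.
Cmaj7/B has root C, degree 1 in C major, so I42.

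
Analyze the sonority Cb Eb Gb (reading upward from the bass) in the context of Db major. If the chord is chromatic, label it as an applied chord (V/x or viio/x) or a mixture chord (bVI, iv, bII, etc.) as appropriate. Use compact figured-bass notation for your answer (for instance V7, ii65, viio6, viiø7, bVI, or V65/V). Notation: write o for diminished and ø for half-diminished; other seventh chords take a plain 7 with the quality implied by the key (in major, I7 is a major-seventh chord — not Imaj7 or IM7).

The pitches Cb-Eb-Gb form a major triad rooted on Cb.
Cb is the lowered seventh degree of Db major (diatonic 7 would be C). This is a major triad on the lowered seventh degree (the subtonic), borrowed from the parallel minor.

bVII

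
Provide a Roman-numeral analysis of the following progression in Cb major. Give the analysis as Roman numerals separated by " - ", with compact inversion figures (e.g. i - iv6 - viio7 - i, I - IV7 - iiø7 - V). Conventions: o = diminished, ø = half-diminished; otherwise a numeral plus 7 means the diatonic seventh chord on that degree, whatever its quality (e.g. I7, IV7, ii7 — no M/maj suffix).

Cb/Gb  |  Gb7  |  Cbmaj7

I64 - V7 - I7

Cb/Gb: major triad on Cb = scale degree 1 → I64.
Gb7: dominant seventh chord on Gb = scale degree 5 → V7.
Cbmaj7: major seventh chord on Cb = scale degree 1 → I7.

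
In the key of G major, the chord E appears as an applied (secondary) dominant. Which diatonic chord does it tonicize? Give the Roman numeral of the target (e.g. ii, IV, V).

The chord is a major triad on E.
A dominant resolves down a perfect fifth: E → A. In G major, A is scale degree 2, i.e. ii.

ii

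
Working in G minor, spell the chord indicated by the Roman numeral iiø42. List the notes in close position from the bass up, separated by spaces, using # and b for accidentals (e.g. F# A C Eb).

The numeral's case and figure indicate a half-diminished seventh chord. In G minor its root, scale degree 2, is A.
Stacking thirds from A gives A-C-Eb-G.
The figured bass 42 indicates third inversion, placing the seventh (G) in the bass: G-A-C-Eb.

G A C Eb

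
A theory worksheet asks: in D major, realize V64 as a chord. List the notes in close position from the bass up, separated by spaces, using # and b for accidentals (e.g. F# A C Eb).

E A C#

The numeral's case and figure indicate a major triad. In D major its root, scale degree 5, is A.
Stacking thirds from A gives A-C#-E.
The figured bass 64 indicates second inversion, placing the fifth (E) in the bass: E-A-C#.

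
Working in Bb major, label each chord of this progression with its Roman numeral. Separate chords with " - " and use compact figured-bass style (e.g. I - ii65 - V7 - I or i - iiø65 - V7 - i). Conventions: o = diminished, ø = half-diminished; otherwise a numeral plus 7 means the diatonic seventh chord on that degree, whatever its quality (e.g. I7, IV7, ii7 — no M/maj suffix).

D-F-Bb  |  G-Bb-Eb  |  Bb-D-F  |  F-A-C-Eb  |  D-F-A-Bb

I6 - IV6 - I - V7 - I65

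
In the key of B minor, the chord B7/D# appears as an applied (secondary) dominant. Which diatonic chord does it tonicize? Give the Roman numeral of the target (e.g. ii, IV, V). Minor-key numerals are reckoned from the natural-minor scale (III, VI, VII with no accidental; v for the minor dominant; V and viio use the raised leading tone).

iv

The chord is a dominant seventh chord on B.
A dominant resolves down a perfect fifth: B → E. In B minor, E is scale degree 4, i.e. iv.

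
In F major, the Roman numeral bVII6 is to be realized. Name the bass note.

G

bVII in F major has root Eb; the chord is Eb-G-Bb.
The figure 6 means first inversion — the third is in the bass.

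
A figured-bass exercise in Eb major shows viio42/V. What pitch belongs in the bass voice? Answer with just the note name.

The applied chord viio42/V is rooted on A: A-C-Eb-Gb.
The figure 42 means third inversion — the seventh is in the bass.

Gb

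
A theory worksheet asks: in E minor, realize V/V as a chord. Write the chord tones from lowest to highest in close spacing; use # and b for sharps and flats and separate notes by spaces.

F# A# C#

The slash means an applied dominant: we want the dominant of V. In E minor, V is B major, and its dominant is built on F#.
Building a major triad on F# gives F#-A#-C#.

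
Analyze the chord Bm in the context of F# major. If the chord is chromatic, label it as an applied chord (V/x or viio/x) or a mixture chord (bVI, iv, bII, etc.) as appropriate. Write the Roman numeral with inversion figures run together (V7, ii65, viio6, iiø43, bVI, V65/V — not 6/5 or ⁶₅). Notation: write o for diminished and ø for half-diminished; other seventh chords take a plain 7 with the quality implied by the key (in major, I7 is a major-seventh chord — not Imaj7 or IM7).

Stacked in thirds the chord is B-D-F#: a minor triad on B.
B is the fourth degree of F# major. This is the minor subdominant, borrowed from the parallel minor.

iv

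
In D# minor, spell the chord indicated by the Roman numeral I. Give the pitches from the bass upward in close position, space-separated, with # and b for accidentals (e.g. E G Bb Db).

D# F## A#

Scale degree 1 in D# minor is D#; here the chord built on it is altered to a major triad. I is the major tonic (Picardy third), borrowed from the parallel major.
So the chord is D#-F##-A#.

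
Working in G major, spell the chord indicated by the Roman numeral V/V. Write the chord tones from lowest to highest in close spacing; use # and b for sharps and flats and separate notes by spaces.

A C# E

The slash means an applied dominant: we want the dominant of V. In G major, V is D major, and its dominant is built on A.
Building a major triad on A gives A-C#-E.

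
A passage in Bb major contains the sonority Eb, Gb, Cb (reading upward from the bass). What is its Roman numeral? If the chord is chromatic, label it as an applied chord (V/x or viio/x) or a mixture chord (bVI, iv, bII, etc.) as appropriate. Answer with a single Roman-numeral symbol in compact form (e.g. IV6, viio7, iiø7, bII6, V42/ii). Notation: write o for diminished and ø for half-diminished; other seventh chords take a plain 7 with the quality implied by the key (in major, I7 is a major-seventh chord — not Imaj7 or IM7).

bII6

The pitches Cb-Eb-Gb form a major triad rooted on Cb.
Cb is the lowered second degree of Bb major (diatonic 2 would be C). This is the Neapolitan sixth — a major triad on the lowered second degree, here in its customary first inversion.
With Eb in the bass the chord is in first inversion, so the figured bass is 6.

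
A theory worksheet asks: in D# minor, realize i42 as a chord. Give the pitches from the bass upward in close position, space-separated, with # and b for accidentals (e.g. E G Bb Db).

The numeral's case and figure indicate a minor seventh chord. In D# minor its root, the tonic, is D#.
That chord is spelled D#-F#-A#-C#.
With the 42 figure the chord is in third inversion; from the bass C# upward in close position it reads C#-D#-F#-A#.

C# D# F# A#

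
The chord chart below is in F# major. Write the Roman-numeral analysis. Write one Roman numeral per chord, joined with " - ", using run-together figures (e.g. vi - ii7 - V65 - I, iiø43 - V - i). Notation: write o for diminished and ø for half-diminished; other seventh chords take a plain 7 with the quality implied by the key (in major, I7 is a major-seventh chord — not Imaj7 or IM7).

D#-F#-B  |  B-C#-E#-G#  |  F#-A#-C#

IV6 - V42 - I

D#-F#-B: root B is the subdominant; major triad there is IV6.
B-C#-E#-G#: dominant seventh chord on C# = scale degree 5 → V42.
F#-A#-C#: root F# is the tonic; major triad there is I.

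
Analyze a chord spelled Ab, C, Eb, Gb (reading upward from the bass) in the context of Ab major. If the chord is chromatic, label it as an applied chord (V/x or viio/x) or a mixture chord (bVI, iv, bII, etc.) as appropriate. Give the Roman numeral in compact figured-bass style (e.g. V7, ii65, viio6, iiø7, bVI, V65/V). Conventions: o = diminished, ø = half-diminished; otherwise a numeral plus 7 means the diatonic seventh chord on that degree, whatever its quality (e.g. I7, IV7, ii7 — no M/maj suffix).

V7/IV

The pitches Ab-C-Eb-Gb form a dominant seventh chord rooted on Ab.
Ab is not a diatonic chord root with this quality in Ab major, but it lies a perfect fifth above Db (IV), so the chord functions as an applied dominant of IV.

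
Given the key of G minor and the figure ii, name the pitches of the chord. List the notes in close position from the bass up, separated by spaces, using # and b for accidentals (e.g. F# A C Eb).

ii is the minor supertonic, borrowed from the parallel major (the Dorian ii). In G minor that root is A.
So the chord is A-C-E.

A C E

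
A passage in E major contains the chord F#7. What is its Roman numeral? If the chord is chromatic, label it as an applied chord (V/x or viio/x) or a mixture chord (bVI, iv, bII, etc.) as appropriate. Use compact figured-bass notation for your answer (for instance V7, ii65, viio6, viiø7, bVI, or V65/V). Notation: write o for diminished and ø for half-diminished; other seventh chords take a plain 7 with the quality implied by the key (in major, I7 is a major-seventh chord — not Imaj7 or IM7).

The pitches F#-A#-C#-E form a dominant seventh chord rooted on F#.
F# is not a diatonic chord root with this quality in E major, but it lies a perfect fifth above B (V), so the chord functions as an applied dominant of V.

V7/V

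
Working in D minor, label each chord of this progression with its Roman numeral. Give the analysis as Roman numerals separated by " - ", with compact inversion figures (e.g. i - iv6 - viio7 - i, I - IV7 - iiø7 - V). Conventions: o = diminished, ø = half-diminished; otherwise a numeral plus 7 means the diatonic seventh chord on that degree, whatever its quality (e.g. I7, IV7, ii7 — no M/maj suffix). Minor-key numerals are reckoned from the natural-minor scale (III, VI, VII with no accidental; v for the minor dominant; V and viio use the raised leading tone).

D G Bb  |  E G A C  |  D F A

D-G-Bb: root G is the subdominant; minor triad there is iv64.
E-G-A-C has root A, degree 5 in D minor, so v43.
D-F-A has root D, degree 1 in D minor, so i.

iv64 - v43 - i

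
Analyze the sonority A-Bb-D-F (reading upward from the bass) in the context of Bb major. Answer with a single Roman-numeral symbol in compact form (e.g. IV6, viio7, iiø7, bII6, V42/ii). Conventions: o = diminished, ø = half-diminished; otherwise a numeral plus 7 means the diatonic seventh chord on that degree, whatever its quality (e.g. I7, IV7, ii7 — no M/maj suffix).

I42

The pitches Bb-D-F-A form a major seventh chord rooted on Bb.
In Bb major, Bb is the tonic; the diatonic major seventh chord there is I7.
With A in the bass the chord is in third inversion, so the figured bass is 42.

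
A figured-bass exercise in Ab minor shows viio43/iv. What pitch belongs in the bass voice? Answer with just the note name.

Gb

The applied chord viio43/iv is rooted on C: C-Eb-Gb-Bbb.
The figure 43 means second inversion — the fifth is in the bass.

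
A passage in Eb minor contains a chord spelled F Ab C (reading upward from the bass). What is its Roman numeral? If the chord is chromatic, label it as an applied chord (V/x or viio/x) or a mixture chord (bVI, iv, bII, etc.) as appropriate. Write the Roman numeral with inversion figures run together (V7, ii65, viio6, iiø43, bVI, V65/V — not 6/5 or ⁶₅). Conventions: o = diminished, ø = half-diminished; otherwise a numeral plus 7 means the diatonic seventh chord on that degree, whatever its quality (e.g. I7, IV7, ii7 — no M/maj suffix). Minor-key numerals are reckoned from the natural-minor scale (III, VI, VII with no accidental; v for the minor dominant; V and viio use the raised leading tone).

ii

Stacked in thirds the chord is F-Ab-C: a minor triad on F.
F is the second degree of Eb minor. This is the minor supertonic, borrowed from the parallel major (the Dorian ii).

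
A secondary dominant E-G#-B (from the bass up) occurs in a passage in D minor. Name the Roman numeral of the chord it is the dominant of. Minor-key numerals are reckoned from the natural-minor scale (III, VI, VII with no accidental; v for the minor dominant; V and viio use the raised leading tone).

The chord is a major triad on E.
A dominant resolves down a perfect fifth: E → A. In D minor, A is scale degree 5, i.e. V.

V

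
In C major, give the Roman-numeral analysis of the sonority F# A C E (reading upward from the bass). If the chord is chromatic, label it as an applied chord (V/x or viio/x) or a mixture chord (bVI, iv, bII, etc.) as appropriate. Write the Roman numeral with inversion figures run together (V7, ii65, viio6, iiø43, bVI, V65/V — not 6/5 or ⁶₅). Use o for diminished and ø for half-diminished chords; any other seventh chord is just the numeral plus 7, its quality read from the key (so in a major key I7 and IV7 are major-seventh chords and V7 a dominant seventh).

Stacked in thirds the chord is F#-A-C-E: a half-diminished seventh chord on F#.
F# sits a half step below G (V in C major); a diminished chord there is the applied leading-tone chord of V.

viiø7/V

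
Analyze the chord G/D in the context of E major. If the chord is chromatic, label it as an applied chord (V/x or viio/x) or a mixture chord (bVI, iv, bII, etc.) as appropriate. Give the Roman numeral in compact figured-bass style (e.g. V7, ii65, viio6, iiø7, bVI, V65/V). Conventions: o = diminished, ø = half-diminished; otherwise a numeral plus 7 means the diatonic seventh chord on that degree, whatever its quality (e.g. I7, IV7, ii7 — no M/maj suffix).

The pitches G-B-D form a major triad rooted on G.
G is the lowered third degree of E major (diatonic 3 would be G#). This is a major triad on the lowered third degree, borrowed from the parallel minor.
With D in the bass the chord is in second inversion, so the figured bass is 64.

bIII64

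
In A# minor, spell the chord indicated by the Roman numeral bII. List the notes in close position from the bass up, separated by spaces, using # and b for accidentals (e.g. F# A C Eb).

B D# F#

Scale degree 2 in A# minor is B#; lowering it a half step gives B. bII is the Neapolitan chord — a major triad on the lowered second degree.
So the chord is B-D#-F#.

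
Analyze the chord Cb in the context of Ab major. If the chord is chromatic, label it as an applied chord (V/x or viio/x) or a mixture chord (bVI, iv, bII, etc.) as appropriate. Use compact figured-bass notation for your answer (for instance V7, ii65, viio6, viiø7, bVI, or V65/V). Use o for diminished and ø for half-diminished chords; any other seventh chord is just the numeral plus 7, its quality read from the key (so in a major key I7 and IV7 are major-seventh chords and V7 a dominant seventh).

Stacked in thirds the chord is Cb-Eb-Gb: a major triad on Cb.
Cb is the lowered third degree of Ab major (diatonic 3 would be C). This is a major triad on the lowered third degree, borrowed from the parallel minor.

bIII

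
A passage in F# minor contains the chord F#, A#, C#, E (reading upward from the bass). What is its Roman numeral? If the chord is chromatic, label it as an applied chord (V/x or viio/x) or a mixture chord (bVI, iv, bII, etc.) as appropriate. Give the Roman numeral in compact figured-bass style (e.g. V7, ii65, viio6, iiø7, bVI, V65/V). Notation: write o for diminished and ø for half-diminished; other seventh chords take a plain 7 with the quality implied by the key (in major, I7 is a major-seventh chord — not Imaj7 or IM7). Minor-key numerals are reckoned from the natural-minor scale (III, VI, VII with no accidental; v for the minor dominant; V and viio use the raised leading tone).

The pitches F#-A#-C#-E form a dominant seventh chord rooted on F#.
F# is not a diatonic chord root with this quality in F# minor, but it lies a perfect fifth above B (iv), so the chord functions as an applied dominant of iv.

V7/iv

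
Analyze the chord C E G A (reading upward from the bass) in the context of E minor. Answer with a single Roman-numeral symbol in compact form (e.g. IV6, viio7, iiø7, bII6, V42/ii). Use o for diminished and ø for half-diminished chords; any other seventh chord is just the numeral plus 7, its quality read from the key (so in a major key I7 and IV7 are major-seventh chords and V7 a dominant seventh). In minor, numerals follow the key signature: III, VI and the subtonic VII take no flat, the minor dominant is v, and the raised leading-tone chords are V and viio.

iv65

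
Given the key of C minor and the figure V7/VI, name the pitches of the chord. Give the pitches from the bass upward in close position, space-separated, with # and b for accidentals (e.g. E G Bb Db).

The slash means an applied dominant: we want the dominant of VI. In C minor, VI is Ab major, and its dominant is built on Eb.
Building a dominant seventh chord on Eb gives Eb-G-Bb-Db.

Eb G Bb Db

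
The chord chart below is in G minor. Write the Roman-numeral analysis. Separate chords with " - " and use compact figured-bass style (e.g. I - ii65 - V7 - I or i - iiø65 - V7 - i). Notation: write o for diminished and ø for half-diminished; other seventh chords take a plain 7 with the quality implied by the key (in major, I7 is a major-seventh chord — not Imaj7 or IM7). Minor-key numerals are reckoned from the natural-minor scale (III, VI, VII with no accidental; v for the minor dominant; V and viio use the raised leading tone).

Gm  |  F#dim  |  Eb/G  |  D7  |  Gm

i - viio - VI6 - V7 - i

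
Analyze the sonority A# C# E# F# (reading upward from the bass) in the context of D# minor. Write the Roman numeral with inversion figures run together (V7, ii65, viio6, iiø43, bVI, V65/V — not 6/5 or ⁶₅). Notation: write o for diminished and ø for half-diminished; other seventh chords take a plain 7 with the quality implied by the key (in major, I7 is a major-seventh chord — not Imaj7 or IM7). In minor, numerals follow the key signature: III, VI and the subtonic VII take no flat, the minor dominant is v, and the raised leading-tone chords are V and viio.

Stacked in thirds the chord is F#-A#-C#-E#: a major seventh chord on F#.
In D# minor, F# is the mediant; the diatonic major seventh chord there is III7.
With A# in the bass the chord is in first inversion, so the figured bass is 65.

III65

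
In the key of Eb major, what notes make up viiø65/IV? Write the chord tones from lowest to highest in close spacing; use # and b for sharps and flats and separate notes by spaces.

Bb Db F G

viiø65/IV is a secondary leading-tone chord. The target IV is Ab in Eb major; the applied chord is rooted a semitone below, on G.
Building a half-diminished seventh chord on G gives G-Bb-Db-F.
The figured bass 65 indicates first inversion, placing the third (Bb) in the bass: Bb-Db-F-G.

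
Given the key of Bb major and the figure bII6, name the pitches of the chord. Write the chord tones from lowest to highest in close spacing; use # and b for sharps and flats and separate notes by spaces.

Eb Gb Cb

bII6 is the Neapolitan sixth — a major triad on the lowered second degree, here in its customary first inversion. In Bb major that root is Cb.
So the chord is Cb-Eb-Gb.
With the 6 figure the chord is in first inversion; from the bass Eb upward in close position it reads Eb-Gb-Cb.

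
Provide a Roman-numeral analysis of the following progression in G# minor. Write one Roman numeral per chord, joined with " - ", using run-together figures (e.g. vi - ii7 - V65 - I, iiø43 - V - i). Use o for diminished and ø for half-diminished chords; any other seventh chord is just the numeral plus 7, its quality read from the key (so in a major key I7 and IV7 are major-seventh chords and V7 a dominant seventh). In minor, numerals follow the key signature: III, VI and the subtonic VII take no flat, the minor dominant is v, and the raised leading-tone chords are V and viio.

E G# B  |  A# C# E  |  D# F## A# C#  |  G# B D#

VI - iio - V7 - i

E-G#-B: root E is the submediant; major triad there is VI.
A#-C#-E: root A# is the supertonic; diminished triad there is iio.
D#-F##-A#-C#: dominant seventh chord on D# = scale degree 5 → V7.
G#-B-D# has root G#, degree 1 in G# minor, so i.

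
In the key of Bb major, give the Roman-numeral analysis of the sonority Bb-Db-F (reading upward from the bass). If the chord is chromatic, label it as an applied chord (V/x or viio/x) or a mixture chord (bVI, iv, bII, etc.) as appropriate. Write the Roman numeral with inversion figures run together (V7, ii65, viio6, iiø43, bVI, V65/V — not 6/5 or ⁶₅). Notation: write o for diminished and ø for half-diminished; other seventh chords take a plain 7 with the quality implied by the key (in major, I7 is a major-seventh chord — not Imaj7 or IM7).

i

Stacked in thirds the chord is Bb-Db-F: a minor triad on Bb.
Bb is the first degree of Bb major. This is the minor tonic, borrowed from the parallel minor.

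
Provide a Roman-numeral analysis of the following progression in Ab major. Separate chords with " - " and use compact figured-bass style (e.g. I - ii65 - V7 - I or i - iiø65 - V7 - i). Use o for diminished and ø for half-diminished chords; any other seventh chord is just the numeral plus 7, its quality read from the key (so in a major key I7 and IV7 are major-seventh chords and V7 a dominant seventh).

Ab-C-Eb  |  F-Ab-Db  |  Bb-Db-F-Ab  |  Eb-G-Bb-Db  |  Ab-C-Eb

I - IV6 - ii7 - V7 - I

Ab-C-Eb: root Ab is the tonic; major triad there is I.
F-Ab-Db has root Db, degree 4 in Ab major, so IV6.
Bb-Db-F-Ab: minor seventh chord on Bb = scale degree 2 → ii7.
Eb-G-Bb-Db has root Eb, degree 5 in Ab major, so V7.
Ab-C-Eb has root Ab, degree 1 in Ab major, so I.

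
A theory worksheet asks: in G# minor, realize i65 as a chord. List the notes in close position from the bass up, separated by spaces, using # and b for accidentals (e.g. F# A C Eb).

The numeral's case and figure indicate a minor seventh chord. In G# minor its root, scale degree 1, is G#.
That chord is spelled G#-B-D#-F#.
With the 65 figure the chord is in first inversion; from the bass B upward in close position it reads B-D#-F#-G#.

B D# F# G#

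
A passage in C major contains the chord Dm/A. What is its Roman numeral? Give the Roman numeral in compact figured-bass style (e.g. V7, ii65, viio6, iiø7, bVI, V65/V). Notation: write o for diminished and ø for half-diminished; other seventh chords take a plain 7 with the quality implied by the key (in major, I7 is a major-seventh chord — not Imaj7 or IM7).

Stacked in thirds the chord is D-F-A: a minor triad on D.
D is scale degree 2 in C major, and a minor triad on that degree is written ii.
With A in the bass the chord is in second inversion, so the figured bass is 64.

ii64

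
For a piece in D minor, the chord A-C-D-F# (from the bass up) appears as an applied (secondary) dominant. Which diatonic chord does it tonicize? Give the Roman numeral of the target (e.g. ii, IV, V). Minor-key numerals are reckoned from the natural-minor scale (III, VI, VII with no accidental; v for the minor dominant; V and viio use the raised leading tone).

iv

The chord is a dominant seventh chord on D.
A dominant resolves down a perfect fifth: D → G. In D minor, G is scale degree 4, i.e. iv.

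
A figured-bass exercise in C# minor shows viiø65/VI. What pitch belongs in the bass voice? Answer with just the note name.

The applied chord viiø65/VI is rooted on G#: G#-B-D-F#.
The figure 65 means first inversion — the third is in the bass.

B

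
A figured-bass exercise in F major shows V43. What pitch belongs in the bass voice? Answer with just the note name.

V in F major has root C; the chord is C-E-G-Bb.
The figure 43 means second inversion — the fifth is in the bass.

G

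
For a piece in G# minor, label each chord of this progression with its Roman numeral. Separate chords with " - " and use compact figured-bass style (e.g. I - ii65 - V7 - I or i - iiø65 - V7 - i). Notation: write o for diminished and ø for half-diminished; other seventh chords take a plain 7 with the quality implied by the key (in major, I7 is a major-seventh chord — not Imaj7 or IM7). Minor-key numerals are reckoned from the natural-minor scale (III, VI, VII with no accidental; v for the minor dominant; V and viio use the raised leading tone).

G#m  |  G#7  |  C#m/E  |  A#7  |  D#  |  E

G#m: root G# is the tonic; minor triad there is i.
G#7: chromatic; G# is V of iv, so V7/iv.
C#m/E: root C# is the subdominant; minor triad there is iv6.
A#7 is the secondary dominant of V (dominant seventh chord on A#): V7/V.
D# has root D#, degree 5 in G# minor, so V.
E: major triad on E = scale degree 6 → VI.

i - V7/iv - iv6 - V7/V - V - VI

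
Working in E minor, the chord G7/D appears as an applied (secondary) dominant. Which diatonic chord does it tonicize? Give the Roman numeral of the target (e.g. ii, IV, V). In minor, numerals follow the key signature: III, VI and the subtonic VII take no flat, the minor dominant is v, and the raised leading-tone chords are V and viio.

VI

The chord is a dominant seventh chord on G.
A dominant resolves down a perfect fifth: G → C. In E minor, C is scale degree 6, i.e. VI.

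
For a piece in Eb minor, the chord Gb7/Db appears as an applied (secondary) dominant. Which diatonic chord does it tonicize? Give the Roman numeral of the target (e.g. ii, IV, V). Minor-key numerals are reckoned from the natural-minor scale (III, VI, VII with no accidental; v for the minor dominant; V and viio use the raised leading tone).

The chord is a dominant seventh chord on Gb.
A dominant resolves down a perfect fifth: Gb → Cb. In Eb minor, Cb is scale degree 6, i.e. VI.

VI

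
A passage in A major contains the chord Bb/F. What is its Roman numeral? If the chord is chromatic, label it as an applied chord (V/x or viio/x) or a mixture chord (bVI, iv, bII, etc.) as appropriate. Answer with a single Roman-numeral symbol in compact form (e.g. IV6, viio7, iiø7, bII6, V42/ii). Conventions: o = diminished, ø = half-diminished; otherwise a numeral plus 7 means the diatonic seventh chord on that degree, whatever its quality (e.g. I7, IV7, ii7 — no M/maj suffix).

bII64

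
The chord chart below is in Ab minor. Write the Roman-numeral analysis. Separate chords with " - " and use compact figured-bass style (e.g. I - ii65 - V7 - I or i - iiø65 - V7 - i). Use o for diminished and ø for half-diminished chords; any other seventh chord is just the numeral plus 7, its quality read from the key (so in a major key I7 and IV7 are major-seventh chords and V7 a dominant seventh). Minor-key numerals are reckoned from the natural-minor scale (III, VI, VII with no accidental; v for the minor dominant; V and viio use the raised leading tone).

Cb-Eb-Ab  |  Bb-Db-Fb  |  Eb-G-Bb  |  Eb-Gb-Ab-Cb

Cb-Eb-Ab: minor triad on Ab = scale degree 1 → i6.
Bb-Db-Fb: diminished triad on Bb = scale degree 2 → iio.
Eb-G-Bb has root Eb, degree 5 in Ab minor, so V.
Eb-Gb-Ab-Cb: root Ab is the tonic; minor seventh chord there is i43.

i6 - iio - V - i43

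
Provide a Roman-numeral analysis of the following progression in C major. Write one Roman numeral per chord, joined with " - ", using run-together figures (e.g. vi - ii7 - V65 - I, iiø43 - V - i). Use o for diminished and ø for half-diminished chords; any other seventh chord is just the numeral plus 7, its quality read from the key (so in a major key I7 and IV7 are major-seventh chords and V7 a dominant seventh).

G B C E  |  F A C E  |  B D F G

G-B-C-E has root C, degree 1 in C major, so I43.
F-A-C-E has root F, degree 4 in C major, so IV7.
B-D-F-G: root G is the dominant; dominant seventh chord there is V65.

I43 - IV7 - V65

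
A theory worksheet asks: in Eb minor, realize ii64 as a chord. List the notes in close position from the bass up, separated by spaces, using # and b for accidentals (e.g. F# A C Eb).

C F Ab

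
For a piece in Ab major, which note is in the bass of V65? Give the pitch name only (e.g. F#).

V in Ab major has root Eb; the chord is Eb-G-Bb-Db.
The figure 65 means first inversion — the third is in the bass.

G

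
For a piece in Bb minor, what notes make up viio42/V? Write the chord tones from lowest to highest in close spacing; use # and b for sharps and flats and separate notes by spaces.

The slash marks an applied leading-tone chord: viio of V. In Bb minor, V is F, so the leading tone to it is E, a half step below.
Building a fully diminished seventh chord on E gives E-G-Bb-Db.
The figured bass 42 indicates third inversion, placing the seventh (Db) in the bass: Db-E-G-Bb.

Db E G Bb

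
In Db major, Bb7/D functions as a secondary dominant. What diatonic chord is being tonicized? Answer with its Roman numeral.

ii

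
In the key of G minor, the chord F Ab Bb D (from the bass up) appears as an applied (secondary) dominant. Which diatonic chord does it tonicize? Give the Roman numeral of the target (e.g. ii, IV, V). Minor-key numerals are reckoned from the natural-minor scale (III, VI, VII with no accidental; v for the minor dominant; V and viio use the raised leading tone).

VI

The chord is a dominant seventh chord on Bb.
A dominant resolves down a perfect fifth: Bb → Eb. In G minor, Eb is scale degree 6, i.e. VI.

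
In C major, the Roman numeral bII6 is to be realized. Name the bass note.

F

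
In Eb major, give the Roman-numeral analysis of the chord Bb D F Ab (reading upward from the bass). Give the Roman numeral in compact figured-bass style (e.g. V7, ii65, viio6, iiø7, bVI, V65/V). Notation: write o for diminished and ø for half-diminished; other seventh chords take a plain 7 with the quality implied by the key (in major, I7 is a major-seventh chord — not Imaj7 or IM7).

Stacked in thirds the chord is Bb-D-F-Ab: a dominant seventh chord on Bb.
In Eb major, Bb is the dominant; the diatonic dominant seventh chord there is V7.

V7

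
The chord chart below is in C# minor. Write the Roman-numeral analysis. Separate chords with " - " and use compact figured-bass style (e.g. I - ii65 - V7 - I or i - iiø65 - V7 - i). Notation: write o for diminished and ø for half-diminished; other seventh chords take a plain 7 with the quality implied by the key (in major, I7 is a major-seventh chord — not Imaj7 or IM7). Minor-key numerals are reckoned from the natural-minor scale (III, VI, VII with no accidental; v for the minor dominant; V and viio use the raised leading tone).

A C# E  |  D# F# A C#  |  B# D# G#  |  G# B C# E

VI - iiø7 - V6 - i43

A-C#-E: root A is the submediant; major triad there is VI.
D#-F#-A-C# has root D#, degree 2 in C# minor, so iiø7.
B#-D#-G#: major triad on G# = scale degree 5 → V6.
G#-B-C#-E: root C# is the tonic; minor seventh chord there is i43.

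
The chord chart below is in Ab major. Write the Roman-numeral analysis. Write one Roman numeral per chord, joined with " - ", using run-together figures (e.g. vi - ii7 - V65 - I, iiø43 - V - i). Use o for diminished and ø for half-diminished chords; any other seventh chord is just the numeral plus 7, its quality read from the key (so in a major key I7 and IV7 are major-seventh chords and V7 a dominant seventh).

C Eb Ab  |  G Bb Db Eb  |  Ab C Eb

C-Eb-Ab: root Ab is the tonic; major triad there is I6.
G-Bb-Db-Eb has root Eb, degree 5 in Ab major, so V65.
Ab-C-Eb has root Ab, degree 1 in Ab major, so I.

I6 - V65 - I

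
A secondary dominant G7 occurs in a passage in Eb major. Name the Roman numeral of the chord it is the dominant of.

The chord is a dominant seventh chord on G.
A dominant resolves down a perfect fifth: G → C. In Eb major, C is scale degree 6, i.e. vi.

vi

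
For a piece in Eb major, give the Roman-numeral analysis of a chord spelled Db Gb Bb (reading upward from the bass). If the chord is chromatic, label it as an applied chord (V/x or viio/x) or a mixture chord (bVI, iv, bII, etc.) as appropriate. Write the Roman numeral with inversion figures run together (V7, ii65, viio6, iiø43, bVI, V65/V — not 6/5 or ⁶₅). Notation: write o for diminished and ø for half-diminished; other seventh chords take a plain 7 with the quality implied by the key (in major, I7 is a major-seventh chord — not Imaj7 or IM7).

bIII64

Stacked in thirds the chord is Gb-Bb-Db: a major triad on Gb.
Gb is the lowered third degree of Eb major (diatonic 3 would be G). This is a major triad on the lowered third degree, borrowed from the parallel minor.
With Db in the bass the chord is in second inversion, so the figured bass is 64.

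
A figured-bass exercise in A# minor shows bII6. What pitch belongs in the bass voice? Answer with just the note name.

bII in A# minor has root B; the chord is B-D#-F#.
The figure 6 means first inversion — the third is in the bass.

D#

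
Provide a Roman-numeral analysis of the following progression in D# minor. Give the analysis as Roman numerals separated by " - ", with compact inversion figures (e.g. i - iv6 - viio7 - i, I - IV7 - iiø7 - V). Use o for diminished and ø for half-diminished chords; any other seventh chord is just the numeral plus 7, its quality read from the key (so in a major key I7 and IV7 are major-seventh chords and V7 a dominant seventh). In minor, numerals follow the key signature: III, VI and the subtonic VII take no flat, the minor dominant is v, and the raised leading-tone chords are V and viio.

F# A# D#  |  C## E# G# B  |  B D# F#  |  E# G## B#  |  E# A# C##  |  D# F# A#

i6 - viio7 - VI - V/V - V64 - i

F#-A#-D# has root D#, degree 1 in D# minor, so i6.
C##-E#-G#-B: root C## is the leading tone; fully diminished seventh chord there is viio7.
B-D#-F# has root B, degree 6 in D# minor, so VI.
E#-G##-B#: a major triad on E#, the applied dominant of V → V/V.
E#-A#-C##: root A# is the dominant; major triad there is V64.
D#-F#-A#: root D# is the tonic; minor triad there is i.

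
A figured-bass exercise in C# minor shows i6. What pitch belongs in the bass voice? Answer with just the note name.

i in C# minor has root C#; the chord is C#-E-G#.
The figure 6 means first inversion — the third is in the bass.

E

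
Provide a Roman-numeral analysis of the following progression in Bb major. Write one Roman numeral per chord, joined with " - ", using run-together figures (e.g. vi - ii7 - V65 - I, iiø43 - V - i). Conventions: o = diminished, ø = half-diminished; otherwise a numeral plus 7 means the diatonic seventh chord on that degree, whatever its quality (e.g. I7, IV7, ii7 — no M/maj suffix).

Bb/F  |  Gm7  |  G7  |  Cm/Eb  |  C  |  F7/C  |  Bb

I64 - vi7 - V7/ii - ii6 - V/V - V43 - I

Bb/F has root Bb, degree 1 in Bb major, so I64.
Gm7: root G is the submediant; minor seventh chord there is vi7.
G7 is the secondary dominant of ii (dominant seventh chord on G): V7/ii.
Cm/Eb has root C, degree 2 in Bb major, so ii6.
C: chromatic; C is V of V, so V/V.
F7/C has root F, degree 5 in Bb major, so V43.
Bb has root Bb, degree 1 in Bb major, so I.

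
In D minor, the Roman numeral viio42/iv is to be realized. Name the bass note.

Eb

The applied chord viio42/iv is rooted on F#: F#-A-C-Eb.
The figure 42 means third inversion — the seventh is in the bass.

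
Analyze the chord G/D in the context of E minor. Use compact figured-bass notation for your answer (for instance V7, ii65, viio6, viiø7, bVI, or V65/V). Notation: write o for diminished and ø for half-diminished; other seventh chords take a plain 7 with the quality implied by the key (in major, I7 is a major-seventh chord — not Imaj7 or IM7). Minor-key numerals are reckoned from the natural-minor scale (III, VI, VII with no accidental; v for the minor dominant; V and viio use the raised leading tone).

III64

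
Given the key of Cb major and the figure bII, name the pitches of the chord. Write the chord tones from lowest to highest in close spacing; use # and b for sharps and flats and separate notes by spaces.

Dbb Fb Abb

Scale degree 2 in Cb major is Db; lowering it a half step gives Dbb. bII is the Neapolitan chord — a major triad on the lowered second degree.
So the chord is Dbb-Fb-Abb.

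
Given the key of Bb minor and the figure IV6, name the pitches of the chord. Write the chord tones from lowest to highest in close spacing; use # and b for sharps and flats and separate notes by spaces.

G Bb Eb

IV6 is the major subdominant, borrowed from the parallel major. In Bb minor that root is Eb.
So the chord is Eb-G-Bb, a major triad.
The figured bass 6 indicates first inversion, placing the third (G) in the bass: G-Bb-Eb.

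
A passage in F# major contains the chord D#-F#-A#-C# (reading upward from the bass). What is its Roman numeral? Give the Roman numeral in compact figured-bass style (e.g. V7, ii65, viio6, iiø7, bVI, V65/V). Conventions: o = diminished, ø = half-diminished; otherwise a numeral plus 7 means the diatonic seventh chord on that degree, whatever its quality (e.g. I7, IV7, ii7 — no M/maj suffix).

vi7

The pitches D#-F#-A#-C# form a minor seventh chord rooted on D#.
In F# major, D# is the submediant; the diatonic minor seventh chord there is vi7.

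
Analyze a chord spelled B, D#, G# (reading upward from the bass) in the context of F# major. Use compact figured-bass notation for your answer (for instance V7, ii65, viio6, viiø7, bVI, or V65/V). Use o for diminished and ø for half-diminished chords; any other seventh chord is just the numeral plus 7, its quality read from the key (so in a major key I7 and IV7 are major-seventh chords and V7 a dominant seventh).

ii6

Stacked in thirds the chord is G#-B-D#: a minor triad on G#.
G# is scale degree 2 in F# major, and a minor triad on that degree is written ii.
With B in the bass the chord is in first inversion, so the figured bass is 6.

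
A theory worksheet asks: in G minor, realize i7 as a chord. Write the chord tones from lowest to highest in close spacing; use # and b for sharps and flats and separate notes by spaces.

G Bb D F

In G minor, the tonic is G, and the diatonic chord built there is a minor seventh chord.
Stacking thirds from G gives G-Bb-D-F.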